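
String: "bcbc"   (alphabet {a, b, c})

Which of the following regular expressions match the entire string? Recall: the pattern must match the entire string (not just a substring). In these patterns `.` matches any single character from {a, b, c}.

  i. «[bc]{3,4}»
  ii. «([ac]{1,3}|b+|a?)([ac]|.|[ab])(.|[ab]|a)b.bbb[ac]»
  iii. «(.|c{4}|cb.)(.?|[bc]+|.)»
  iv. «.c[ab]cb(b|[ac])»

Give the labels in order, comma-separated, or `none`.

i, iii

i → match
ii → no match
iii → match
iv → no match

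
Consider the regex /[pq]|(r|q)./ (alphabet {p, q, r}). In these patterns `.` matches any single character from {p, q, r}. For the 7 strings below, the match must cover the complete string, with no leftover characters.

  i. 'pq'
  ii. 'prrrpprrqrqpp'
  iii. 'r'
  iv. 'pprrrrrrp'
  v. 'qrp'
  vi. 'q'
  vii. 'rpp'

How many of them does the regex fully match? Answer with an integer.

i → no match
ii → no match
iii → no match
iv → no match
v → no match
vi → match
vii → no match
Total matched: 1

1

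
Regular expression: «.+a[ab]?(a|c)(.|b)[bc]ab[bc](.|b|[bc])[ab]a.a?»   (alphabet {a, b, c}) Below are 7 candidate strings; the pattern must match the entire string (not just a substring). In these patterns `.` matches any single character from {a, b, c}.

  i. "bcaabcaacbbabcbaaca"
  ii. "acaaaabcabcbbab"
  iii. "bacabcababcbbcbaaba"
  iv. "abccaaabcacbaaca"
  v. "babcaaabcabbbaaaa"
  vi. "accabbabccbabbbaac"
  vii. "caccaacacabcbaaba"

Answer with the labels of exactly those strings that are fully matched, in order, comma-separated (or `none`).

i, ii, v, vi, vii

i → match
ii → match
iii → no match
iv → no match
v → match
vi → match
vii → match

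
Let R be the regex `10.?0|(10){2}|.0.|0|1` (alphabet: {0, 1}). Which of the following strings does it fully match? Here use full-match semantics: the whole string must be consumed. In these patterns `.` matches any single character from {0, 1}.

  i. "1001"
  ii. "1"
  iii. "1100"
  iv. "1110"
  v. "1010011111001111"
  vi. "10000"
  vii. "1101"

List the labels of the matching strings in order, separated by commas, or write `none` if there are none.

i → no match
ii → match
iii → no match
iv → no match
v → no match
vi → no match
vii → no match

ii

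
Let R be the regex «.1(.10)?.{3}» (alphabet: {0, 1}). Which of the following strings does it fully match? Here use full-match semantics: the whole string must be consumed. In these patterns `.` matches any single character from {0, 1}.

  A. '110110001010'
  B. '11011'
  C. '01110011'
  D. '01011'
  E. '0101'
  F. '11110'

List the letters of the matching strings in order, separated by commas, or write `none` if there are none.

A → no match
B → match
C → match
D → match
E → no match
F → match

B, C, D, F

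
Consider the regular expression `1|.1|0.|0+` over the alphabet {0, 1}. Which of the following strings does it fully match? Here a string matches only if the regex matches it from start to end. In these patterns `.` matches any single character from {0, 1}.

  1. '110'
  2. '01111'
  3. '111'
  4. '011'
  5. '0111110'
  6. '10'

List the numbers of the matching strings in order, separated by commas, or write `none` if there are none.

none

1 → no match
2 → no match
3 → no match
4 → no match
5 → no match
6 → no match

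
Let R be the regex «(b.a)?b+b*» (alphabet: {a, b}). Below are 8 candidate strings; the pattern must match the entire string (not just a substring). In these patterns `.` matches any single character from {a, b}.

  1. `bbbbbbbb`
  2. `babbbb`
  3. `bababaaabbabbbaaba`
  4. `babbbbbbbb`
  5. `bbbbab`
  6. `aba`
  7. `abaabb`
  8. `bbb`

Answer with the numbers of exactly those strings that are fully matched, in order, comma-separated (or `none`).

1, 8

1 → match
2 → no match
3 → no match
4 → no match
5 → no match
6 → no match
7 → no match
8 → match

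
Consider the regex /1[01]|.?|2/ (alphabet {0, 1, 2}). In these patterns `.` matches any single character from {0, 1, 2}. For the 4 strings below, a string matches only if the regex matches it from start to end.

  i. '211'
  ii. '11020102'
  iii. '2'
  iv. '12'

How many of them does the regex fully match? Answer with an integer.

i → no match
ii → no match
iii → match
iv → no match
Total matched: 1

1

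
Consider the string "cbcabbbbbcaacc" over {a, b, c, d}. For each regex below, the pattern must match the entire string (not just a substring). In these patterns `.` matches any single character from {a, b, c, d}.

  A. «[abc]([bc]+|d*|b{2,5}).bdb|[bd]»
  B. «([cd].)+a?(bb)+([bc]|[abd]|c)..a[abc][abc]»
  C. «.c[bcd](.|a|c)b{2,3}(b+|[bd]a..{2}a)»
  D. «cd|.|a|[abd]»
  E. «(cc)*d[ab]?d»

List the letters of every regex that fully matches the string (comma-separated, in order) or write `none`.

B

A → no match
B → match
C → no match
D → no match
E → no match — must end with "d"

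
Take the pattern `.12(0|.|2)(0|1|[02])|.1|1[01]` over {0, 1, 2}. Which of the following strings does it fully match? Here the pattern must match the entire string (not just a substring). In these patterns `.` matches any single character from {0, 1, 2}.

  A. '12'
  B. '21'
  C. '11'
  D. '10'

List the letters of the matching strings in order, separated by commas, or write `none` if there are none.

B, C, D

A → no match
B → match
C → match
D → match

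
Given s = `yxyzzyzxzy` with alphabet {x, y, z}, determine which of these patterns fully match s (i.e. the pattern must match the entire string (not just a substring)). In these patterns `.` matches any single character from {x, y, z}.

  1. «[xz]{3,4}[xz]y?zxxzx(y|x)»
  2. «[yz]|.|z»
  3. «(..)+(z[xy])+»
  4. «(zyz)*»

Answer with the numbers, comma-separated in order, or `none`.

3

1 → no match
2 → no match
3 → match
4 → no match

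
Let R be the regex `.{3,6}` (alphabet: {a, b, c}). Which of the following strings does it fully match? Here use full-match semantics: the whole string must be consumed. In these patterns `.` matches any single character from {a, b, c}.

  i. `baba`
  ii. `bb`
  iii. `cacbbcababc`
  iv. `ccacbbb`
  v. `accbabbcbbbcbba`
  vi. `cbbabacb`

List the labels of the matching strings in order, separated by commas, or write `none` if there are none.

i

i. `baba` → match
ii. `bb` → no match
iii. `cacbbcababc` → no match
iv. `ccacbbb` → no match
v → no match
vi. `cbbabacb` → no match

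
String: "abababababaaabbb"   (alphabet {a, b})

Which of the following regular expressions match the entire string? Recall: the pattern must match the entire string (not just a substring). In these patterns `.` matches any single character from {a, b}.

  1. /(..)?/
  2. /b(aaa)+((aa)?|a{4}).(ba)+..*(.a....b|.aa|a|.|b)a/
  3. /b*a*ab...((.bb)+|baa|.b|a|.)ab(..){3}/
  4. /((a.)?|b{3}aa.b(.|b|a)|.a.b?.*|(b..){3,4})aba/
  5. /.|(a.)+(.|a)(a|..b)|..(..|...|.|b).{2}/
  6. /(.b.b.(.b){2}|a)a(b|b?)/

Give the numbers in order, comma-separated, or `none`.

1 → no match
2 → no match — must start with "baaa"
3 → no match
4 → no match — must end with "aba"
5 → match
6 → no match

5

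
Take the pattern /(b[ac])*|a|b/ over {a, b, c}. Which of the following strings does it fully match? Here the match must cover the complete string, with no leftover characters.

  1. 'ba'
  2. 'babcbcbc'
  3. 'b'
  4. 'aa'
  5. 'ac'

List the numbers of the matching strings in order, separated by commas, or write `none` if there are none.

1 → match
2 → match
3 → match
4 → no match
5 → no match

1, 2, 3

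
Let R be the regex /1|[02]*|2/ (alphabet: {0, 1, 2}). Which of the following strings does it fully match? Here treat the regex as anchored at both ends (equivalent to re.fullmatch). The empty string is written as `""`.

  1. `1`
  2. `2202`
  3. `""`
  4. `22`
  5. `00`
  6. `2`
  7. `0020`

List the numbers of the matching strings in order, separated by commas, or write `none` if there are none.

1 → match
2 → match
3 → match
4 → match
5 → match
6 → match
7 → match

1, 2, 3, 4, 5, 6, 7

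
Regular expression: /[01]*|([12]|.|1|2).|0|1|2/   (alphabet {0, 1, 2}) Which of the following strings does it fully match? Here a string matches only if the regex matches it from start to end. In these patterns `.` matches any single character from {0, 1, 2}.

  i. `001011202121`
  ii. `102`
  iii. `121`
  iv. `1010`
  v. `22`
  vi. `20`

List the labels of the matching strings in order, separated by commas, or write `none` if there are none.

i → no match
ii → no match
iii → no match
iv → match
v → match
vi → match

iv, v, vi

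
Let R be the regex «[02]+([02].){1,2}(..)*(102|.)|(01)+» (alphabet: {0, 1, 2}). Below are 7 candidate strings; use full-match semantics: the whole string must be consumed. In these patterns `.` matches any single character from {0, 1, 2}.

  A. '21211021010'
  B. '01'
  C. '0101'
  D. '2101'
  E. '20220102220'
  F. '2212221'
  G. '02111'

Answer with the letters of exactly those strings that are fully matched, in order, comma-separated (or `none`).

A → no match
B → match
C → match
D → no match
E → match
F → no match
G → no match

B, C, E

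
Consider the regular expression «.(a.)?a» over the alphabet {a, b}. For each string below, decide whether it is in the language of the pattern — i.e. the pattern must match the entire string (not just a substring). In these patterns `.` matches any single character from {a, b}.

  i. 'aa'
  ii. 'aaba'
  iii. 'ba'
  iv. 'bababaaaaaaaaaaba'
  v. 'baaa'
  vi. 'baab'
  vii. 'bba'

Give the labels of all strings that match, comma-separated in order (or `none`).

i, ii, iii, v

i → match
ii → match
iii → match
iv → no match
v → match
vi → no match — must end with 'a'
vii → no match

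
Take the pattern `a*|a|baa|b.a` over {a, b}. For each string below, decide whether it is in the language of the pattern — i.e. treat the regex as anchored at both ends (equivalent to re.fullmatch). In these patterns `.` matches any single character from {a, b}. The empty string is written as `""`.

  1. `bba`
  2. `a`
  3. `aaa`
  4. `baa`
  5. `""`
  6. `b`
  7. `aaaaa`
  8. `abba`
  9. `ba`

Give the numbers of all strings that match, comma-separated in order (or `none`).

1. `bba` → match
2. `a` → match
3. `aaa` → match
4. `baa` → match
5. `""` → match
6. `b` → no match
7. `aaaaa` → match
8. `abba` → no match
9. `ba` → no match

1, 2, 3, 4, 5, 7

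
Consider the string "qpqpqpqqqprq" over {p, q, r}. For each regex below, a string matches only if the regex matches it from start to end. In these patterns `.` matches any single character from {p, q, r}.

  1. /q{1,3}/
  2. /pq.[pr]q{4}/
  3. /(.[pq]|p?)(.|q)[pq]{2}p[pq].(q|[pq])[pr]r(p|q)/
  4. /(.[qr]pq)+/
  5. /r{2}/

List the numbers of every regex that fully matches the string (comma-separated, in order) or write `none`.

3

1 → no match
2 → no match — must start with "pq"
3 → match
4 → no match — must end with "pq"
5 → no match — must start with "r"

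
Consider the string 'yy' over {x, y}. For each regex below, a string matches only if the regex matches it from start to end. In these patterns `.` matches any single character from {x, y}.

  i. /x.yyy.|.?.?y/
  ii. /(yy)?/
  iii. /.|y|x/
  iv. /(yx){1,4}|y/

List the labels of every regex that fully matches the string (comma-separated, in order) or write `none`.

i → match
ii → match
iii → no match
iv → no match

i, ii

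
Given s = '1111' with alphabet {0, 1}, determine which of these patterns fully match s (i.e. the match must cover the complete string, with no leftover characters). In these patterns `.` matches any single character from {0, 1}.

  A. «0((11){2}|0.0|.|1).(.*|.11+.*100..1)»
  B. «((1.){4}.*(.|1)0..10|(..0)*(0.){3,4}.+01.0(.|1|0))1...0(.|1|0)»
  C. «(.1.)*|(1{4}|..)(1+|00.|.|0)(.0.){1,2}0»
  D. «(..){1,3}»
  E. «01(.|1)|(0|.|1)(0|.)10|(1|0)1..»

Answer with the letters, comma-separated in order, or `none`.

A → no match — must start with '0'
B → no match
C → no match
D → match
E → match

D, E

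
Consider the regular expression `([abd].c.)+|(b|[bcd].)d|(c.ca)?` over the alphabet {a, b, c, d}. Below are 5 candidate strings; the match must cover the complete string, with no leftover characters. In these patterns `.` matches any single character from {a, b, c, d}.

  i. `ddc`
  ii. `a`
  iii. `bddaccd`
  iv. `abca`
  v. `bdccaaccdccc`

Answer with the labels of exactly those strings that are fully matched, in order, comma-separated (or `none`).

i. `ddc` → no match
ii. `a` → no match
iii. `bddaccd` → no match
iv. `abca` → match
v. `bdccaaccdccc` → match

iv, v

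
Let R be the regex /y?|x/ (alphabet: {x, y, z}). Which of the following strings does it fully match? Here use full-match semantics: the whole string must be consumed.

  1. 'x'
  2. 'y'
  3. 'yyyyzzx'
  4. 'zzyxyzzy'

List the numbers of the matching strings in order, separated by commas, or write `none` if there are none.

1. 'x' → match
2. 'y' → match
3. 'yyyyzzx' → no match
4. 'zzyxyzzy' → no match

1, 2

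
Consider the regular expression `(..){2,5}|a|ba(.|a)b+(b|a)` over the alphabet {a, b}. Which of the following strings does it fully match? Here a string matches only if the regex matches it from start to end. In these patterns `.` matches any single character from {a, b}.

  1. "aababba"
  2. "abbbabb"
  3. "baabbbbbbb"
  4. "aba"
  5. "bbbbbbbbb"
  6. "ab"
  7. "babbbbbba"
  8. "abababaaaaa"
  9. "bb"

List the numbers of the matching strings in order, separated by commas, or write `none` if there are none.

3, 7

1 → no match
2 → no match
3 → match
4 → no match
5 → no match
6 → no match
7 → match
8 → no match
9 → no match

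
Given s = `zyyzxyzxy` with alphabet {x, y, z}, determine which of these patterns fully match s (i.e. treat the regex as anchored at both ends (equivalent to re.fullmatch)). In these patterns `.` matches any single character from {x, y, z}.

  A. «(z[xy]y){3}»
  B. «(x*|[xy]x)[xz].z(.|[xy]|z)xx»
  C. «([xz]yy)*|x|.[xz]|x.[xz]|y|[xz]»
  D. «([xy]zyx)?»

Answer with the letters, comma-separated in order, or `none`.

A → match
B → no match — must end with `xx`
C → no match
D → no match

A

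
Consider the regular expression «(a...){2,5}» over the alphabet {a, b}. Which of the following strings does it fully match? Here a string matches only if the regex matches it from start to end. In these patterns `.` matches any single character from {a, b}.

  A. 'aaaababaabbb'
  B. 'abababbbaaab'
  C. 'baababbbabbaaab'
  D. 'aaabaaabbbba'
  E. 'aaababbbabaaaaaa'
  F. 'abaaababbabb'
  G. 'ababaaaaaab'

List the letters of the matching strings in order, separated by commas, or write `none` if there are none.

A → no match
B → match
C → no match — must start with 'a'
D → no match
E → match
F → no match
G → no match

B, E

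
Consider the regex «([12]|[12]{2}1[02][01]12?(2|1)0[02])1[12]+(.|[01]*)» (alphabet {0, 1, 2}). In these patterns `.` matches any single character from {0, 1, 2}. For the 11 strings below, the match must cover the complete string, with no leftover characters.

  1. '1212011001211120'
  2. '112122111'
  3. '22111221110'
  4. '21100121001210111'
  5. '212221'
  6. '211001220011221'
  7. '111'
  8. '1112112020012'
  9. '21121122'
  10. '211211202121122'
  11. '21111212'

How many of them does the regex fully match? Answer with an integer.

1 → match
2 → match
3 → no match
4 → match
5 → match
6 → match
7 → match
8 → no match
9 → match
10 → match
11 → match
Total matched: 9

9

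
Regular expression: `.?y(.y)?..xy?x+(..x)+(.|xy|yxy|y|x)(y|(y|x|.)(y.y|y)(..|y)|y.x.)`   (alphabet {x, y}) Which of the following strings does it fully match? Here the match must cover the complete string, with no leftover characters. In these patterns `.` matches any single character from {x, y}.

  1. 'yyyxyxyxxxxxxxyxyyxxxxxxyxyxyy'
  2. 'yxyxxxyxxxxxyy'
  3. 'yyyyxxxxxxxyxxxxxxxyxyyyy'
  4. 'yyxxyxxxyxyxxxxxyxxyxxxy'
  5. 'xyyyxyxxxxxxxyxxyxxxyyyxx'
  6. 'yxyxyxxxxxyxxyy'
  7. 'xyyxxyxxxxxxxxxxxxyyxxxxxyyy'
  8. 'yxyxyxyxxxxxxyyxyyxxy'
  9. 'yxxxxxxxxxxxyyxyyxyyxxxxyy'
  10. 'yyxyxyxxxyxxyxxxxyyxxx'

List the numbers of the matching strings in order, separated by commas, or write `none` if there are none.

2, 3, 4, 5, 6, 7, 8, 9, 10

1 → no match
2 → match
3 → match
4 → match
5 → match
6 → match
7 → match
8 → match
9 → match
10 → match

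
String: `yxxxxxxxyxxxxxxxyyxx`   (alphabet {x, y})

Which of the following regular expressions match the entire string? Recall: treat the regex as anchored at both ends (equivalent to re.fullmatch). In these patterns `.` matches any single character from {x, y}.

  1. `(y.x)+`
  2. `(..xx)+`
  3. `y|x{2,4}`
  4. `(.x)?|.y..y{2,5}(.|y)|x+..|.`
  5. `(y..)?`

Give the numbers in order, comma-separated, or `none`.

2

1 → no match
2 → match
3 → no match
4 → no match
5 → no match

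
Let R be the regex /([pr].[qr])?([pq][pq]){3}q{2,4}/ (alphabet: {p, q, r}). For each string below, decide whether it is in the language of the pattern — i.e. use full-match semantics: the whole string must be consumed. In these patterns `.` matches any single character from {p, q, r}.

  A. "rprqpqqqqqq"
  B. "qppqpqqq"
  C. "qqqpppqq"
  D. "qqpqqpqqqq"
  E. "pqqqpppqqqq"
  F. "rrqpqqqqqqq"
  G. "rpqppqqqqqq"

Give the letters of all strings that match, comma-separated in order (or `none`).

A → match
B → match
C → match
D → match
E → match
F → match
G → match

A, B, C, D, E, F, G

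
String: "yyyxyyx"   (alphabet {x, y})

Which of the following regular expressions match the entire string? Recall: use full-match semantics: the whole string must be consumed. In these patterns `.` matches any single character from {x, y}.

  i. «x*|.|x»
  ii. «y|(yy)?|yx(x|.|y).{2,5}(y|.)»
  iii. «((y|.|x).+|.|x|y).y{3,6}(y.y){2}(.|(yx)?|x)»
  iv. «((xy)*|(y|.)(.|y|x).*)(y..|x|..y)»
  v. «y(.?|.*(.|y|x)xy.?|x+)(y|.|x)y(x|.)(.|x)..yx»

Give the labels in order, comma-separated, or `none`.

iv

i → no match
ii → no match
iii → no match
iv → match
v → no match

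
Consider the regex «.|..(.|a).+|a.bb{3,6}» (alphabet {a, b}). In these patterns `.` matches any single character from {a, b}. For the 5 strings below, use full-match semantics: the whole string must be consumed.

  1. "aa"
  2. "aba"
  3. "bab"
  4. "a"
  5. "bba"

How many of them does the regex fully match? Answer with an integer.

1

1 → no match
2 → no match
3 → no match
4 → match
5 → no match
Total matched: 1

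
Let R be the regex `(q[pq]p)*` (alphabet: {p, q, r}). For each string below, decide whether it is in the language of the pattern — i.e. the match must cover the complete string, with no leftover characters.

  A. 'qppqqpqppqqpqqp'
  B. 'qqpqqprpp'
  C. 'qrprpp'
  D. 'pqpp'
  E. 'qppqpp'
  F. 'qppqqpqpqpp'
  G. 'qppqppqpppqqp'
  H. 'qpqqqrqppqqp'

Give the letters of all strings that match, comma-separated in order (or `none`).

A, E

A → match
B. 'qqpqqprpp' → no match
C. 'qrprpp' → no match
D. 'pqpp' → no match
E. 'qppqpp' → match
F. 'qppqqpqpqpp' → no match
G → no match
H. 'qpqqqrqppqqp' → no match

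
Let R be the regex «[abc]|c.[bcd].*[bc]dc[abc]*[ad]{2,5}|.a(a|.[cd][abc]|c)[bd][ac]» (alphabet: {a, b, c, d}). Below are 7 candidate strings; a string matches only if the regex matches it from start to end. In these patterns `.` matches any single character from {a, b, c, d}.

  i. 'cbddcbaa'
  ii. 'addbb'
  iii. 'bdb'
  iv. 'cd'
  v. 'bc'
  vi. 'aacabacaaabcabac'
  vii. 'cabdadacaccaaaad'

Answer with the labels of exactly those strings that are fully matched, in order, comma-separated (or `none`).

i → no match
ii → no match
iii → no match
iv → no match
v → no match
vi → no match
vii → no match

none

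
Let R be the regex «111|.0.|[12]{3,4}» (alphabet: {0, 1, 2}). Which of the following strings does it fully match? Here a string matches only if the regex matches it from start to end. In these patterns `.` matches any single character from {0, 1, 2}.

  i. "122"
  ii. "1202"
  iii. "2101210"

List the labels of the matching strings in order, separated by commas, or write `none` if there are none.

i

i → match
ii → no match
iii → no match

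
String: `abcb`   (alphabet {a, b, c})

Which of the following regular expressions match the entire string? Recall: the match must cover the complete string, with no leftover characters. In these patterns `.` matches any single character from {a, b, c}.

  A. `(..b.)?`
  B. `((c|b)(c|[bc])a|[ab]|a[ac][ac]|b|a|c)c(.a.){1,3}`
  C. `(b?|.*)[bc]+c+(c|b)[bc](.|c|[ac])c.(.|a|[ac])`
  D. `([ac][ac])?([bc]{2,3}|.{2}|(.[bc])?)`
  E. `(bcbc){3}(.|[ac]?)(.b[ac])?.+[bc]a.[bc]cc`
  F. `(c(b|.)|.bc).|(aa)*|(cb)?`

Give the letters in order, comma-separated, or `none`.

A → no match
B → no match
C → no match
D → no match
E → no match — must start with `bcbc`
F → match

F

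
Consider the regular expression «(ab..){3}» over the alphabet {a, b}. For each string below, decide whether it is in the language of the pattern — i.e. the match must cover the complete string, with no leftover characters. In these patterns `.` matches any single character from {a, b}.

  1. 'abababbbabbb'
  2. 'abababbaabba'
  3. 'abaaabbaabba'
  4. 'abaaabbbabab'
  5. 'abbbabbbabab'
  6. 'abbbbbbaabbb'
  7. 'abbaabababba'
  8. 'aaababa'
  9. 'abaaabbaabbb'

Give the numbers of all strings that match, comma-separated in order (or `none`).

1 → match
2 → match
3 → match
4 → match
5 → match
6 → no match
7 → match
8 → no match — must start with 'ab'
9 → match

1, 2, 3, 4, 5, 7, 9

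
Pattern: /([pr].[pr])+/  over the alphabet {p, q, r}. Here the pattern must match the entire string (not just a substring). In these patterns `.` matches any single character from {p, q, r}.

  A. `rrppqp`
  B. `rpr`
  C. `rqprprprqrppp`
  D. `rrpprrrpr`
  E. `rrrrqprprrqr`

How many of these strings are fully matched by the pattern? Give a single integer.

4

A → match
B → match
C → no match
D → match
E → match
Total matched: 4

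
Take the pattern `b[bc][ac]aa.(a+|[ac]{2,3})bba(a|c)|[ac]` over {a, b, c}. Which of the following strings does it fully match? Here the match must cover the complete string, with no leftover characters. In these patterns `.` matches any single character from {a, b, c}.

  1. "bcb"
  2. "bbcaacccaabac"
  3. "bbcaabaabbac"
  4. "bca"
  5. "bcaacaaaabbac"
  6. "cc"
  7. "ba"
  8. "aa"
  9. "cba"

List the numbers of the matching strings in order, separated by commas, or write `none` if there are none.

1 → no match
2 → no match
3 → match
4 → no match
5 → no match
6 → no match
7 → no match
8 → no match
9 → no match

3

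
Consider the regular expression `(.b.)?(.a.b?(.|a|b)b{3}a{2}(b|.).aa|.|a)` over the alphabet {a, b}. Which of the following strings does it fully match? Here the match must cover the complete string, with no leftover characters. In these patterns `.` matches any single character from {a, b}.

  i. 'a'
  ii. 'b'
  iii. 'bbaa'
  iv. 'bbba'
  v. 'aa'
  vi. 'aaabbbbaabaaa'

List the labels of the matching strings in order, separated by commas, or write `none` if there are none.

i, ii, iii, iv, vi

i → match
ii → match
iii → match
iv → match
v → no match
vi → match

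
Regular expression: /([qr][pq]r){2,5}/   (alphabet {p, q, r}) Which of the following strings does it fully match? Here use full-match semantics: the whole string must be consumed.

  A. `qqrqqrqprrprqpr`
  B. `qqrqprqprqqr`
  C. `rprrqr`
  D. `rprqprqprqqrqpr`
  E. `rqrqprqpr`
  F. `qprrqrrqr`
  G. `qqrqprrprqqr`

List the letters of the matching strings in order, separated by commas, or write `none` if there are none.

A, B, C, D, E, F, G

A → match
B. `qqrqprqprqqr` → match
C. `rprrqr` → match
D → match
E. `rqrqprqpr` → match
F. `qprrqrrqr` → match
G. `qqrqprrprqqr` → match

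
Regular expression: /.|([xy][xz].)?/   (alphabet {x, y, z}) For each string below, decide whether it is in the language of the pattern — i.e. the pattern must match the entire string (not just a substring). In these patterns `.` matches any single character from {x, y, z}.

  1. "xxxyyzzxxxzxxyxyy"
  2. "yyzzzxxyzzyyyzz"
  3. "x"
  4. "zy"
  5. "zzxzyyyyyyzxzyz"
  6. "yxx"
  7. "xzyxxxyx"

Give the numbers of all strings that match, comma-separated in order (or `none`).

1 → no match
2 → no match
3. "x" → match
4. "zy" → no match
5 → no match
6. "yxx" → match
7. "xzyxxxyx" → no match

3, 6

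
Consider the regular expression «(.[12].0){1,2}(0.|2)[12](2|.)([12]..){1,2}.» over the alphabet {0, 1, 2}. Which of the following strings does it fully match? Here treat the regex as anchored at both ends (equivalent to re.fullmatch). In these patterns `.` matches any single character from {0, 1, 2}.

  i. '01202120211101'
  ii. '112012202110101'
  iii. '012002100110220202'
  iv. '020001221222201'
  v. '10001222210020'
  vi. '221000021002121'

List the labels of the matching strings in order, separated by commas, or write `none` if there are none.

i → no match
ii → no match
iii → no match
iv → match
v → no match
vi → no match

iv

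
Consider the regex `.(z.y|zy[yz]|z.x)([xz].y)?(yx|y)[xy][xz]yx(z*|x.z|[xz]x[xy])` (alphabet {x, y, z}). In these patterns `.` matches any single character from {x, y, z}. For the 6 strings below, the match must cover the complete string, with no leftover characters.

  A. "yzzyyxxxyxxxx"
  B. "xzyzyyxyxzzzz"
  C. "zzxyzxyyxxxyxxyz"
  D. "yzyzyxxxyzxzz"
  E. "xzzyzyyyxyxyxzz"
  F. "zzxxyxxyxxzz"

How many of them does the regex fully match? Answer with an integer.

5

A → match
B → match
C → match
D → no match
E → match
F. "zzxxyxxyxxzz" → match
Total matched: 5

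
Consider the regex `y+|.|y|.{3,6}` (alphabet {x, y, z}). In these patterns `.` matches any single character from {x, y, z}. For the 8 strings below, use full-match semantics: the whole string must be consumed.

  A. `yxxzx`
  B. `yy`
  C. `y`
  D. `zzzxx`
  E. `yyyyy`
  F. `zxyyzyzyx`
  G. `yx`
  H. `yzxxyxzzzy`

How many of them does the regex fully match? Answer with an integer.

A. `yxxzx` → match
B. `yy` → match
C. `y` → match
D. `zzzxx` → match
E. `yyyyy` → match
F. `zxyyzyzyx` → no match
G. `yx` → no match
H. `yzxxyxzzzy` → no match
Total matched: 5

5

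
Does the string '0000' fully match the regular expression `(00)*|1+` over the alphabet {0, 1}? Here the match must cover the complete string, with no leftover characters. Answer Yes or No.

Yes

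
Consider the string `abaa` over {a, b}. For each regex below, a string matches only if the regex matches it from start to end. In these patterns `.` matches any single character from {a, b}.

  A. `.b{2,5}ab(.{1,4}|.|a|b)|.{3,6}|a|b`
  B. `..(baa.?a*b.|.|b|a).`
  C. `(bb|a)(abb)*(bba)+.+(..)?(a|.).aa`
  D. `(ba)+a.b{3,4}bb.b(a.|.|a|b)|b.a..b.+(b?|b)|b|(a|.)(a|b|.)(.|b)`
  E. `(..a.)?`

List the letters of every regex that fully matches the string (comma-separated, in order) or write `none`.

A → match
B → match
C → no match
D → no match
E → match

A, B, E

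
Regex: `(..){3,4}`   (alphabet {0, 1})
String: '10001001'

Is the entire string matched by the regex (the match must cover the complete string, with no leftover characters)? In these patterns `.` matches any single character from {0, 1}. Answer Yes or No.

Yes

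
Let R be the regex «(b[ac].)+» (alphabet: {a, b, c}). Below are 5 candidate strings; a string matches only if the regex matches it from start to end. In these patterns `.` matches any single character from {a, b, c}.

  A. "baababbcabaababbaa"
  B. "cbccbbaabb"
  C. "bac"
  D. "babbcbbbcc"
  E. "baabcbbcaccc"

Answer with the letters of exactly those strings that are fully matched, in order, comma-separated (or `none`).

A, C

A → match
B → no match — must start with "b"
C → match
D → no match
E → no match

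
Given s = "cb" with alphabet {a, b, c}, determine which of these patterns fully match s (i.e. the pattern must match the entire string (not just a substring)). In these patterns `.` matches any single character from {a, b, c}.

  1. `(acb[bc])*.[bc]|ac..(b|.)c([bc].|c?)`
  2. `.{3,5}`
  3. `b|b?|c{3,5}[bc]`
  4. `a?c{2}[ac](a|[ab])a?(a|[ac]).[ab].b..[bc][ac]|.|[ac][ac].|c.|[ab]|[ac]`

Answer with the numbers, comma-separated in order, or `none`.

1 → match
2 → no match
3 → no match
4 → match

1, 4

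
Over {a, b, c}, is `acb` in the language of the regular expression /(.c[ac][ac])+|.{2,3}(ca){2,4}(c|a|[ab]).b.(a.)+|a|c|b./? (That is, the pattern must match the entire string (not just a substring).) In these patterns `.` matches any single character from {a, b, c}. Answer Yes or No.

No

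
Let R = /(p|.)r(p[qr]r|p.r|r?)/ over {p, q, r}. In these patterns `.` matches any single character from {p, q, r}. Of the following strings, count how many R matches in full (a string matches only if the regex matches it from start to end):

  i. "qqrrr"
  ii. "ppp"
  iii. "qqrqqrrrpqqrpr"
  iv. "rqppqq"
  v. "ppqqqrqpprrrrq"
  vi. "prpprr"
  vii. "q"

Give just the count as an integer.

i → no match
ii → no match
iii → no match
iv → no match
v → no match
vi → no match
vii → no match
Total matched: 0

0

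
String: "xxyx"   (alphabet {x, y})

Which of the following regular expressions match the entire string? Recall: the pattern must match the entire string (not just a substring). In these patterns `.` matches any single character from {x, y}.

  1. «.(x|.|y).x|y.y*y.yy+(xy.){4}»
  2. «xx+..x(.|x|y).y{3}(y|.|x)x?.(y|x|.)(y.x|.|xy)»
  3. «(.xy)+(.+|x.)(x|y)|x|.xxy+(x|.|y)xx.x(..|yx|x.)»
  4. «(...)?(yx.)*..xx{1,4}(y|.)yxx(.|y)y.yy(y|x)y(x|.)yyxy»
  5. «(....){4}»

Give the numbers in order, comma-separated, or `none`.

1 → match
2 → no match
3 → no match
4 → no match — must end with "yyxy"
5 → no match

1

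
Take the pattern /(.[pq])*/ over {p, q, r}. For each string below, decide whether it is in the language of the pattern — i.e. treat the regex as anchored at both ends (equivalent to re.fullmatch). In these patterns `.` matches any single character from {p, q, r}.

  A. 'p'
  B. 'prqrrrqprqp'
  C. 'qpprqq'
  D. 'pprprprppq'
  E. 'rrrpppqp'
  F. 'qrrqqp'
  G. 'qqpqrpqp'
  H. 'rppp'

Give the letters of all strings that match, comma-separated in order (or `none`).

D, G, H

A → no match
B → no match
C → no match
D → match
E → no match
F → no match
G → match
H → match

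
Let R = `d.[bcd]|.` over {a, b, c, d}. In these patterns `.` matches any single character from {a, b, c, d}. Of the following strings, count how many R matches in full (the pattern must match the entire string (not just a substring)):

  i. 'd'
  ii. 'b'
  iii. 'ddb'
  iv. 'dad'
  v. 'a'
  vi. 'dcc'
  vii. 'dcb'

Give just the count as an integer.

i. 'd' → match
ii. 'b' → match
iii. 'ddb' → match
iv. 'dad' → match
v. 'a' → match
vi. 'dcc' → match
vii. 'dcb' → match
Total matched: 7

7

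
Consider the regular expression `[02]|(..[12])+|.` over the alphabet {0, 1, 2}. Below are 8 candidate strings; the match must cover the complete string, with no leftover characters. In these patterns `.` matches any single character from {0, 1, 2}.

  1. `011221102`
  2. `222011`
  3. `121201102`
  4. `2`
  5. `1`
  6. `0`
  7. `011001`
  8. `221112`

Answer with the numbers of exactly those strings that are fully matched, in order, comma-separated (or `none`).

1, 2, 3, 4, 5, 6, 7, 8

1 → match
2 → match
3 → match
4 → match
5 → match
6 → match
7 → match
8 → match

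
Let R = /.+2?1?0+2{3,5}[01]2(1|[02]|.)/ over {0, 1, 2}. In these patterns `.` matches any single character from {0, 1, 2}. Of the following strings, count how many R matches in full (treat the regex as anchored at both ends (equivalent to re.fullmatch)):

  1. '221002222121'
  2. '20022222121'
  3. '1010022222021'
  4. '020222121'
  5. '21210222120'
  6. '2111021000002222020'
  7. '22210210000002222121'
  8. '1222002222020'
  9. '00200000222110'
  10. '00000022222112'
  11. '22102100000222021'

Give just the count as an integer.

9

1 → match
2 → match
3 → match
4 → match
5 → match
6 → match
7 → match
8 → match
9 → no match
10 → no match
11 → match
Total matched: 9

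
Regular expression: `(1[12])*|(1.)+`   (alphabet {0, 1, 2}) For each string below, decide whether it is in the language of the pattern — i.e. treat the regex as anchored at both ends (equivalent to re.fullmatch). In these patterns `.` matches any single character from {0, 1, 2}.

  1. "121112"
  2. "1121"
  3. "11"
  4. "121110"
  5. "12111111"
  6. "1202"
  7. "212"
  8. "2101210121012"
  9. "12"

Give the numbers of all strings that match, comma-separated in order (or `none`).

1 → match
2 → no match
3 → match
4 → match
5 → match
6 → no match
7 → no match
8 → no match
9 → match

1, 3, 4, 5, 9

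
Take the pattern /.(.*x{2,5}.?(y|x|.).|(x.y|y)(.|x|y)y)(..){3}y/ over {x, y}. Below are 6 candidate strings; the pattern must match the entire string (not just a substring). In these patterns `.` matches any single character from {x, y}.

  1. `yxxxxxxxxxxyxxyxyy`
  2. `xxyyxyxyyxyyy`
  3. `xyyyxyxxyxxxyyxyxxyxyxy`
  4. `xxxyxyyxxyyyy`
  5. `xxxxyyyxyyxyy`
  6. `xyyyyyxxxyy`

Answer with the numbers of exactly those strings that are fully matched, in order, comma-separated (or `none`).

1 → match
2 → match
3 → no match
4 → match
5 → match
6. `xyyyyyxxxyy` → match

1, 2, 4, 5, 6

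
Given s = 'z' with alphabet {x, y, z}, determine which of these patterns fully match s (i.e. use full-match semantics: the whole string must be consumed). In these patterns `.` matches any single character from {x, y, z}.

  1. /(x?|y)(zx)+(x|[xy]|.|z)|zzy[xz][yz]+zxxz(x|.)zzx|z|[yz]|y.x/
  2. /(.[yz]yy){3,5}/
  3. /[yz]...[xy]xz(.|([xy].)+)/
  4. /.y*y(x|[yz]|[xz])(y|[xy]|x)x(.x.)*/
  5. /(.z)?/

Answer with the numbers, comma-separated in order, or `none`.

1 → match
2 → no match — must end with 'yy'
3 → no match
4 → no match
5 → no match

1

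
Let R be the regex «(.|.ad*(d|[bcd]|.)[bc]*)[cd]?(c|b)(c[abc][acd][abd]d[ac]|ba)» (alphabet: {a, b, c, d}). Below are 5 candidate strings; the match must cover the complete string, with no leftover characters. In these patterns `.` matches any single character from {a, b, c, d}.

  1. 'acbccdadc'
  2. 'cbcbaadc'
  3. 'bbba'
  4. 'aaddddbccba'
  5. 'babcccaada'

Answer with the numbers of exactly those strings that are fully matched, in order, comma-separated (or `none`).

1, 2, 3, 4, 5

1. 'acbccdadc' → match
2. 'cbcbaadc' → match
3. 'bbba' → match
4. 'aaddddbccba' → match
5. 'babcccaada' → match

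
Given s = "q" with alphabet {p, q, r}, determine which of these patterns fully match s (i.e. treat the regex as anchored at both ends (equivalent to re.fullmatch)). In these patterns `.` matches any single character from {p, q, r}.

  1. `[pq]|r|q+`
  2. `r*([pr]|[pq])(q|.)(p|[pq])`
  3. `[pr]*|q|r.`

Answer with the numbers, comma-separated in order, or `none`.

1 → match
2 → no match
3 → match

1, 3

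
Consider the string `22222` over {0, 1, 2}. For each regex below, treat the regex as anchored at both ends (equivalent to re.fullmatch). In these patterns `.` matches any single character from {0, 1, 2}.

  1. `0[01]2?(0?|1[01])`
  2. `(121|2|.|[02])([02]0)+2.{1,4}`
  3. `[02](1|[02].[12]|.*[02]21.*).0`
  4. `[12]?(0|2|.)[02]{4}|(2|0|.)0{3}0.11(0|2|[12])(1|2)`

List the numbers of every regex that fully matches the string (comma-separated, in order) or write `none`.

1 → no match — must start with `0`
2 → no match
3 → no match — must end with `0`
4 → match

4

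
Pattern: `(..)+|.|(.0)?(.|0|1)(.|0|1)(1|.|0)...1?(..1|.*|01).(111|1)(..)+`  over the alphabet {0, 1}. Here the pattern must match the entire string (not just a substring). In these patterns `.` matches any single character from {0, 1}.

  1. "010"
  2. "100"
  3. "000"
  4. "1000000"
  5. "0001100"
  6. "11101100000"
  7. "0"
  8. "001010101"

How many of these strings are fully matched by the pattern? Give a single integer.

1

1 → no match
2 → no match
3 → no match
4 → no match
5 → no match
6 → no match
7 → match
8 → no match
Total matched: 1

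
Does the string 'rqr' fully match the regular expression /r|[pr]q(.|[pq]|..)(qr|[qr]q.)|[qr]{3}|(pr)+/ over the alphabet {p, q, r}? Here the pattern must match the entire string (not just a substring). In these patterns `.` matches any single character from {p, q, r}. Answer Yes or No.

Yes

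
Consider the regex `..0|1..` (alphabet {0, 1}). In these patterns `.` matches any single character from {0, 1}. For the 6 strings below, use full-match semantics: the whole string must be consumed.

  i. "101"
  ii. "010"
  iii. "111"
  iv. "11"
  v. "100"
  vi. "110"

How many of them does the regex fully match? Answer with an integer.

i → match
ii → match
iii → match
iv → no match
v → match
vi → match
Total matched: 5

5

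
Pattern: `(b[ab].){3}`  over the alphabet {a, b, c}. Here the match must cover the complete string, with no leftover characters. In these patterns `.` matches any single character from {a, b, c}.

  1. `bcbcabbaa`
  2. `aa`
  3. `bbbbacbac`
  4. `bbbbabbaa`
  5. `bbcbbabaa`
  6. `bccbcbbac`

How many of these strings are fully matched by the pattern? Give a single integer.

3

1. `bcbcabbaa` → no match
2. `aa` → no match — must start with `b`
3. `bbbbacbac` → match
4. `bbbbabbaa` → match
5. `bbcbbabaa` → match
6. `bccbcbbac` → no match
Total matched: 3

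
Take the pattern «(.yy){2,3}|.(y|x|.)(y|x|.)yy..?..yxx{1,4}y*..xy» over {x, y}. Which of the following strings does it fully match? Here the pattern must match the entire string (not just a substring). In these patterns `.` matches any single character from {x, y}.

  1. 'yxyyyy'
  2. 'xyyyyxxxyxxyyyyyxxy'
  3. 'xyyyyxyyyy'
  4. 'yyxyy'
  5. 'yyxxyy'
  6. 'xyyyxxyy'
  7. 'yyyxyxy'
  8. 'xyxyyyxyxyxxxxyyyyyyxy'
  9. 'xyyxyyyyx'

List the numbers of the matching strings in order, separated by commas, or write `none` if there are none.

1 → no match
2 → match
3 → no match
4 → no match
5 → no match
6 → no match
7 → no match
8 → match
9 → no match

2, 8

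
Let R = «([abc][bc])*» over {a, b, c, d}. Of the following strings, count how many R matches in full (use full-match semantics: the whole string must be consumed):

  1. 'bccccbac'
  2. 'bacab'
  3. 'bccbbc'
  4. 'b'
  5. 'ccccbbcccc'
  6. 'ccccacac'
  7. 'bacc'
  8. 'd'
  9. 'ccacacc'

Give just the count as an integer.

1 → match
2 → no match
3 → match
4 → no match
5 → match
6 → match
7 → no match
8 → no match
9 → no match
Total matched: 4

4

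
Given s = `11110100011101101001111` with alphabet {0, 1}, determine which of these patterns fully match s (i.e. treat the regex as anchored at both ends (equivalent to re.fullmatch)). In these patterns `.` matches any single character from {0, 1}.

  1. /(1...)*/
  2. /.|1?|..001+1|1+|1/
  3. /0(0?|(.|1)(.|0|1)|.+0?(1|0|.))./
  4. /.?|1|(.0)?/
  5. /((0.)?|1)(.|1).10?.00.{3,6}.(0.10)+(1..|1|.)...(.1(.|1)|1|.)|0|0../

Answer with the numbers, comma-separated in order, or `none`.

1 → no match
2 → no match
3 → no match — must start with `0`
4 → no match
5 → match

5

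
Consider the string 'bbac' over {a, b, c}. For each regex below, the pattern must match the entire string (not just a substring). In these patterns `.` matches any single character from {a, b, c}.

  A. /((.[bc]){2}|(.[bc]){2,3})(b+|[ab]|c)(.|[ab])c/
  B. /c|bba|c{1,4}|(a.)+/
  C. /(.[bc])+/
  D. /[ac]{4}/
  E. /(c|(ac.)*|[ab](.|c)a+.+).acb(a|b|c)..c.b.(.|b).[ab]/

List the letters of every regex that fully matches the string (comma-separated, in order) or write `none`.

A → no match
B → no match
C → match
D → no match
E → no match

C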